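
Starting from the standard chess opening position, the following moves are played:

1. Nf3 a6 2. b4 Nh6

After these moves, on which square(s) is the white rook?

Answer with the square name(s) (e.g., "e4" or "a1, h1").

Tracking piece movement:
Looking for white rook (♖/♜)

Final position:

  a b c d e f g h
  ─────────────────
8│♜ ♞ ♝ ♛ ♚ ♝ · ♜│8
7│· ♟ ♟ ♟ ♟ ♟ ♟ ♟│7
6│♟ · · · · · · ♞│6
5│· · · · · · · ·│5
4│· ♙ · · · · · ·│4
3│· · · · · ♘ · ·│3
2│♙ · ♙ ♙ ♙ ♙ ♙ ♙│2
1│♖ ♘ ♗ ♕ ♔ ♗ · ♖│1
  ─────────────────
  a b c d e f g h


a1, h1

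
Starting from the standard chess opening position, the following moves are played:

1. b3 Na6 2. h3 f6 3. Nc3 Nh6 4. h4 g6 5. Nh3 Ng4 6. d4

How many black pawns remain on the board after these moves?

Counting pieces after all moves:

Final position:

  a b c d e f g h
  ─────────────────
8│♜ · ♝ ♛ ♚ ♝ · ♜│8
7│♟ ♟ ♟ ♟ ♟ · · ♟│7
6│♞ · · · · ♟ ♟ ·│6
5│· · · · · · · ·│5
4│· · · ♙ · · ♞ ♙│4
3│· ♙ ♘ · · · · ♘│3
2│♙ · ♙ · ♙ ♙ ♙ ·│2
1│♖ · ♗ ♕ ♔ ♗ · ♖│1
  ─────────────────
  a b c d e f g h


8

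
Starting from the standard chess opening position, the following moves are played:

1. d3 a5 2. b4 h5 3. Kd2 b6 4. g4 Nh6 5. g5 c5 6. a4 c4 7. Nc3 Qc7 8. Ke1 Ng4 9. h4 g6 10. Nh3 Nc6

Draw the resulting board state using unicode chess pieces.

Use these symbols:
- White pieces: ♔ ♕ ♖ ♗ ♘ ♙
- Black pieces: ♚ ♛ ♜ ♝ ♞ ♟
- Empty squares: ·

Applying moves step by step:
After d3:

♜ ♞ ♝ ♛ ♚ ♝ ♞ ♜
♟ ♟ ♟ ♟ ♟ ♟ ♟ ♟
· · · · · · · ·
· · · · · · · ·
· · · · · · · ·
· · · ♙ · · · ·
♙ ♙ ♙ · ♙ ♙ ♙ ♙
♖ ♘ ♗ ♕ ♔ ♗ ♘ ♖


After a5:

♜ ♞ ♝ ♛ ♚ ♝ ♞ ♜
· ♟ ♟ ♟ ♟ ♟ ♟ ♟
· · · · · · · ·
♟ · · · · · · ·
· · · · · · · ·
· · · ♙ · · · ·
♙ ♙ ♙ · ♙ ♙ ♙ ♙
♖ ♘ ♗ ♕ ♔ ♗ ♘ ♖


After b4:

♜ ♞ ♝ ♛ ♚ ♝ ♞ ♜
· ♟ ♟ ♟ ♟ ♟ ♟ ♟
· · · · · · · ·
♟ · · · · · · ·
· ♙ · · · · · ·
· · · ♙ · · · ·
♙ · ♙ · ♙ ♙ ♙ ♙
♖ ♘ ♗ ♕ ♔ ♗ ♘ ♖


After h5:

♜ ♞ ♝ ♛ ♚ ♝ ♞ ♜
· ♟ ♟ ♟ ♟ ♟ ♟ ·
· · · · · · · ·
♟ · · · · · · ♟
· ♙ · · · · · ·
· · · ♙ · · · ·
♙ · ♙ · ♙ ♙ ♙ ♙
♖ ♘ ♗ ♕ ♔ ♗ ♘ ♖


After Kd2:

♜ ♞ ♝ ♛ ♚ ♝ ♞ ♜
· ♟ ♟ ♟ ♟ ♟ ♟ ·
· · · · · · · ·
♟ · · · · · · ♟
· ♙ · · · · · ·
· · · ♙ · · · ·
♙ · ♙ ♔ ♙ ♙ ♙ ♙
♖ ♘ ♗ ♕ · ♗ ♘ ♖


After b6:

♜ ♞ ♝ ♛ ♚ ♝ ♞ ♜
· · ♟ ♟ ♟ ♟ ♟ ·
· ♟ · · · · · ·
♟ · · · · · · ♟
· ♙ · · · · · ·
· · · ♙ · · · ·
♙ · ♙ ♔ ♙ ♙ ♙ ♙
♖ ♘ ♗ ♕ · ♗ ♘ ♖


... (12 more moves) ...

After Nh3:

♜ ♞ ♝ · ♚ ♝ · ♜
· · ♛ ♟ ♟ ♟ · ·
· ♟ · · · · ♟ ·
♟ · · · · · ♙ ♟
♙ ♙ ♟ · · · ♞ ♙
· · ♘ ♙ · · · ♘
· · ♙ · ♙ ♙ · ·
♖ · ♗ ♕ ♔ ♗ · ♖


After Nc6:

♜ · ♝ · ♚ ♝ · ♜
· · ♛ ♟ ♟ ♟ · ·
· ♟ ♞ · · · ♟ ·
♟ · · · · · ♙ ♟
♙ ♙ ♟ · · · ♞ ♙
· · ♘ ♙ · · · ♘
· · ♙ · ♙ ♙ · ·
♖ · ♗ ♕ ♔ ♗ · ♖



  a b c d e f g h
  ─────────────────
8│♜ · ♝ · ♚ ♝ · ♜│8
7│· · ♛ ♟ ♟ ♟ · ·│7
6│· ♟ ♞ · · · ♟ ·│6
5│♟ · · · · · ♙ ♟│5
4│♙ ♙ ♟ · · · ♞ ♙│4
3│· · ♘ ♙ · · · ♘│3
2│· · ♙ · ♙ ♙ · ·│2
1│♖ · ♗ ♕ ♔ ♗ · ♖│1
  ─────────────────
  a b c d e f g h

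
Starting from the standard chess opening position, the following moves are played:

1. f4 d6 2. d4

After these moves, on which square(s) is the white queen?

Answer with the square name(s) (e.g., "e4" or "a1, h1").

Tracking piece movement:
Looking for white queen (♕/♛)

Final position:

  a b c d e f g h
  ─────────────────
8│♜ ♞ ♝ ♛ ♚ ♝ ♞ ♜│8
7│♟ ♟ ♟ · ♟ ♟ ♟ ♟│7
6│· · · ♟ · · · ·│6
5│· · · · · · · ·│5
4│· · · ♙ · ♙ · ·│4
3│· · · · · · · ·│3
2│♙ ♙ ♙ · ♙ · ♙ ♙│2
1│♖ ♘ ♗ ♕ ♔ ♗ ♘ ♖│1
  ─────────────────
  a b c d e f g h


d1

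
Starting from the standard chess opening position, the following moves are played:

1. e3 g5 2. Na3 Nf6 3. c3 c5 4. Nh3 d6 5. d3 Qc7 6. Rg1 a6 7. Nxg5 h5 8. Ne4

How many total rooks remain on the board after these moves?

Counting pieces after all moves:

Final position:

  a b c d e f g h
  ─────────────────
8│♜ ♞ ♝ · ♚ ♝ · ♜│8
7│· ♟ ♛ · ♟ ♟ · ·│7
6│♟ · · ♟ · ♞ · ·│6
5│· · ♟ · · · · ♟│5
4│· · · · ♘ · · ·│4
3│♘ · ♙ ♙ ♙ · · ·│3
2│♙ ♙ · · · ♙ ♙ ♙│2
1│♖ · ♗ ♕ ♔ ♗ ♖ ·│1
  ─────────────────
  a b c d e f g h


4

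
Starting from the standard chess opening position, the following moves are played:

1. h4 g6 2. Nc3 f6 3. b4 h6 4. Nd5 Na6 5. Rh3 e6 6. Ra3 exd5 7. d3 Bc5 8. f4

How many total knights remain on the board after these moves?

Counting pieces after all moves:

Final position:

  a b c d e f g h
  ─────────────────
8│♜ · ♝ ♛ ♚ · ♞ ♜│8
7│♟ ♟ ♟ ♟ · · · ·│7
6│♞ · · · · ♟ ♟ ♟│6
5│· · ♝ ♟ · · · ·│5
4│· ♙ · · · ♙ · ♙│4
3│♖ · · ♙ · · · ·│3
2│♙ · ♙ · ♙ · ♙ ·│2
1│♖ · ♗ ♕ ♔ ♗ ♘ ·│1
  ─────────────────
  a b c d e f g h


3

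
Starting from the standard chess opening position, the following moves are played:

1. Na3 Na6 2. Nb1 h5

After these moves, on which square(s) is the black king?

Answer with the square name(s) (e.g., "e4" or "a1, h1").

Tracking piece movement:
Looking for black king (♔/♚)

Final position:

  a b c d e f g h
  ─────────────────
8│♜ · ♝ ♛ ♚ ♝ ♞ ♜│8
7│♟ ♟ ♟ ♟ ♟ ♟ ♟ ·│7
6│♞ · · · · · · ·│6
5│· · · · · · · ♟│5
4│· · · · · · · ·│4
3│· · · · · · · ·│3
2│♙ ♙ ♙ ♙ ♙ ♙ ♙ ♙│2
1│♖ ♘ ♗ ♕ ♔ ♗ ♘ ♖│1
  ─────────────────
  a b c d e f g h


e8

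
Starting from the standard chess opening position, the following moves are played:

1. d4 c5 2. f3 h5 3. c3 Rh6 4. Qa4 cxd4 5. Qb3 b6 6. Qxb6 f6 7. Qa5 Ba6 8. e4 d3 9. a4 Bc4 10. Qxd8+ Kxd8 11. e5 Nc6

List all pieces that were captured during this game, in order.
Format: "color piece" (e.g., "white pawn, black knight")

Tracking captures:
  cxd4: captured white pawn
  Qxb6: captured black pawn
  Qxd8+: captured black queen
  Kxd8: captured white queen

white pawn, black pawn, black queen, white queen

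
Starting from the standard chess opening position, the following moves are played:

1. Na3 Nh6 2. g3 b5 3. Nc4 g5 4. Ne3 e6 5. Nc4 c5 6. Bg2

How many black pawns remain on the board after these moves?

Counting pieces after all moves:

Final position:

  a b c d e f g h
  ─────────────────
8│♜ ♞ ♝ ♛ ♚ ♝ · ♜│8
7│♟ · · ♟ · ♟ · ♟│7
6│· · · · ♟ · · ♞│6
5│· ♟ ♟ · · · ♟ ·│5
4│· · ♘ · · · · ·│4
3│· · · · · · ♙ ·│3
2│♙ ♙ ♙ ♙ ♙ ♙ ♗ ♙│2
1│♖ · ♗ ♕ ♔ · ♘ ♖│1
  ─────────────────
  a b c d e f g h


8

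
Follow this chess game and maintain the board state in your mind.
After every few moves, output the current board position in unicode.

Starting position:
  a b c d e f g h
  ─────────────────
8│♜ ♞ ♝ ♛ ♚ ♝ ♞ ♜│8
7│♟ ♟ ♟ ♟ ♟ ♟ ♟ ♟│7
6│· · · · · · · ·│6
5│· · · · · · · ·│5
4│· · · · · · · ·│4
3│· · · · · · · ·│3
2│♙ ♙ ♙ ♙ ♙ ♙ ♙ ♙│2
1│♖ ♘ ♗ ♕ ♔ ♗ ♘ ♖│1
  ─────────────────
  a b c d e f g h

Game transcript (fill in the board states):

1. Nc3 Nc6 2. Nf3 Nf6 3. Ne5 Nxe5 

  a b c d e f g h
  ─────────────────
8│♜ · ♝ ♛ ♚ ♝ · ♜│8
7│♟ ♟ ♟ ♟ ♟ ♟ ♟ ♟│7
6│· · · · · ♞ · ·│6
5│· · · · ♞ · · ·│5
4│· · · · · · · ·│4
3│· · ♘ · · · · ·│3
2│♙ ♙ ♙ ♙ ♙ ♙ ♙ ♙│2
1│♖ · ♗ ♕ ♔ ♗ · ♖│1
  ─────────────────
  a b c d e f g h

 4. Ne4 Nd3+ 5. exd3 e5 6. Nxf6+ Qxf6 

  a b c d e f g h
  ─────────────────
8│♜ · ♝ · ♚ ♝ · ♜│8
7│♟ ♟ ♟ ♟ · ♟ ♟ ♟│7
6│· · · · · ♛ · ·│6
5│· · · · ♟ · · ·│5
4│· · · · · · · ·│4
3│· · · ♙ · · · ·│3
2│♙ ♙ ♙ ♙ · ♙ ♙ ♙│2
1│♖ · ♗ ♕ ♔ ♗ · ♖│1
  ─────────────────
  a b c d e f g h

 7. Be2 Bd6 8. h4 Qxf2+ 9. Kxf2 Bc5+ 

  a b c d e f g h
  ─────────────────
8│♜ · ♝ · ♚ · · ♜│8
7│♟ ♟ ♟ ♟ · ♟ ♟ ♟│7
6│· · · · · · · ·│6
5│· · ♝ · ♟ · · ·│5
4│· · · · · · · ♙│4
3│· · · ♙ · · · ·│3
2│♙ ♙ ♙ ♙ ♗ ♔ ♙ ·│2
1│♖ · ♗ ♕ · · · ♖│1
  ─────────────────
  a b c d e f g h

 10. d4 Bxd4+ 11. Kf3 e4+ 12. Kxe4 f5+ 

  a b c d e f g h
  ─────────────────
8│♜ · ♝ · ♚ · · ♜│8
7│♟ ♟ ♟ ♟ · · ♟ ♟│7
6│· · · · · · · ·│6
5│· · · · · ♟ · ·│5
4│· · · ♝ ♔ · · ♙│4
3│· · · · · · · ·│3
2│♙ ♙ ♙ ♙ ♗ · ♙ ·│2
1│♖ · ♗ ♕ · · · ♖│1
  ─────────────────
  a b c d e f g h

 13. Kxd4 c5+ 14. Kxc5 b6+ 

  a b c d e f g h
  ─────────────────
8│♜ · ♝ · ♚ · · ♜│8
7│♟ · · ♟ · · ♟ ♟│7
6│· ♟ · · · · · ·│6
5│· · ♔ · · ♟ · ·│5
4│· · · · · · · ♙│4
3│· · · · · · · ·│3
2│♙ ♙ ♙ ♙ ♗ · ♙ ·│2
1│♖ · ♗ ♕ · · · ♖│1
  ─────────────────
  a b c d e f g h


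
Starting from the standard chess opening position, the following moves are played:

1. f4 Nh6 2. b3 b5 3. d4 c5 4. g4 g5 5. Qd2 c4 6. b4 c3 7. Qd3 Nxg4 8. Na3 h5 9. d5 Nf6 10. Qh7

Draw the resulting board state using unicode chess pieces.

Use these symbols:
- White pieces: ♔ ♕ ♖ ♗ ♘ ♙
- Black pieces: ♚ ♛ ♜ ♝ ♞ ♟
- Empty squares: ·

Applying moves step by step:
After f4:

♜ ♞ ♝ ♛ ♚ ♝ ♞ ♜
♟ ♟ ♟ ♟ ♟ ♟ ♟ ♟
· · · · · · · ·
· · · · · · · ·
· · · · · ♙ · ·
· · · · · · · ·
♙ ♙ ♙ ♙ ♙ · ♙ ♙
♖ ♘ ♗ ♕ ♔ ♗ ♘ ♖


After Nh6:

♜ ♞ ♝ ♛ ♚ ♝ · ♜
♟ ♟ ♟ ♟ ♟ ♟ ♟ ♟
· · · · · · · ♞
· · · · · · · ·
· · · · · ♙ · ·
· · · · · · · ·
♙ ♙ ♙ ♙ ♙ · ♙ ♙
♖ ♘ ♗ ♕ ♔ ♗ ♘ ♖


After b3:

♜ ♞ ♝ ♛ ♚ ♝ · ♜
♟ ♟ ♟ ♟ ♟ ♟ ♟ ♟
· · · · · · · ♞
· · · · · · · ·
· · · · · ♙ · ·
· ♙ · · · · · ·
♙ · ♙ ♙ ♙ · ♙ ♙
♖ ♘ ♗ ♕ ♔ ♗ ♘ ♖


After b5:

♜ ♞ ♝ ♛ ♚ ♝ · ♜
♟ · ♟ ♟ ♟ ♟ ♟ ♟
· · · · · · · ♞
· ♟ · · · · · ·
· · · · · ♙ · ·
· ♙ · · · · · ·
♙ · ♙ ♙ ♙ · ♙ ♙
♖ ♘ ♗ ♕ ♔ ♗ ♘ ♖


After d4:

♜ ♞ ♝ ♛ ♚ ♝ · ♜
♟ · ♟ ♟ ♟ ♟ ♟ ♟
· · · · · · · ♞
· ♟ · · · · · ·
· · · ♙ · ♙ · ·
· ♙ · · · · · ·
♙ · ♙ · ♙ · ♙ ♙
♖ ♘ ♗ ♕ ♔ ♗ ♘ ♖


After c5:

♜ ♞ ♝ ♛ ♚ ♝ · ♜
♟ · · ♟ ♟ ♟ ♟ ♟
· · · · · · · ♞
· ♟ ♟ · · · · ·
· · · ♙ · ♙ · ·
· ♙ · · · · · ·
♙ · ♙ · ♙ · ♙ ♙
♖ ♘ ♗ ♕ ♔ ♗ ♘ ♖


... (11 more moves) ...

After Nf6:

♜ ♞ ♝ ♛ ♚ ♝ · ♜
♟ · · ♟ ♟ ♟ · ·
· · · · · ♞ · ·
· ♟ · ♙ · · ♟ ♟
· ♙ · · · ♙ · ·
♘ · ♟ ♕ · · · ·
♙ · ♙ · ♙ · · ♙
♖ · ♗ · ♔ ♗ ♘ ♖


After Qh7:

♜ ♞ ♝ ♛ ♚ ♝ · ♜
♟ · · ♟ ♟ ♟ · ♕
· · · · · ♞ · ·
· ♟ · ♙ · · ♟ ♟
· ♙ · · · ♙ · ·
♘ · ♟ · · · · ·
♙ · ♙ · ♙ · · ♙
♖ · ♗ · ♔ ♗ ♘ ♖



  a b c d e f g h
  ─────────────────
8│♜ ♞ ♝ ♛ ♚ ♝ · ♜│8
7│♟ · · ♟ ♟ ♟ · ♕│7
6│· · · · · ♞ · ·│6
5│· ♟ · ♙ · · ♟ ♟│5
4│· ♙ · · · ♙ · ·│4
3│♘ · ♟ · · · · ·│3
2│♙ · ♙ · ♙ · · ♙│2
1│♖ · ♗ · ♔ ♗ ♘ ♖│1
  ─────────────────
  a b c d e f g h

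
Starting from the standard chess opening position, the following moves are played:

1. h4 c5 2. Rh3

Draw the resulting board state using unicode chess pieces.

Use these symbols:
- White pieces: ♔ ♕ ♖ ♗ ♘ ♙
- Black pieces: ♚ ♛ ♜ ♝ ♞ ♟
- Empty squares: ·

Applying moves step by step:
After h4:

♜ ♞ ♝ ♛ ♚ ♝ ♞ ♜
♟ ♟ ♟ ♟ ♟ ♟ ♟ ♟
· · · · · · · ·
· · · · · · · ·
· · · · · · · ♙
· · · · · · · ·
♙ ♙ ♙ ♙ ♙ ♙ ♙ ·
♖ ♘ ♗ ♕ ♔ ♗ ♘ ♖


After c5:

♜ ♞ ♝ ♛ ♚ ♝ ♞ ♜
♟ ♟ · ♟ ♟ ♟ ♟ ♟
· · · · · · · ·
· · ♟ · · · · ·
· · · · · · · ♙
· · · · · · · ·
♙ ♙ ♙ ♙ ♙ ♙ ♙ ·
♖ ♘ ♗ ♕ ♔ ♗ ♘ ♖


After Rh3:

♜ ♞ ♝ ♛ ♚ ♝ ♞ ♜
♟ ♟ · ♟ ♟ ♟ ♟ ♟
· · · · · · · ·
· · ♟ · · · · ·
· · · · · · · ♙
· · · · · · · ♖
♙ ♙ ♙ ♙ ♙ ♙ ♙ ·
♖ ♘ ♗ ♕ ♔ ♗ ♘ ·



  a b c d e f g h
  ─────────────────
8│♜ ♞ ♝ ♛ ♚ ♝ ♞ ♜│8
7│♟ ♟ · ♟ ♟ ♟ ♟ ♟│7
6│· · · · · · · ·│6
5│· · ♟ · · · · ·│5
4│· · · · · · · ♙│4
3│· · · · · · · ♖│3
2│♙ ♙ ♙ ♙ ♙ ♙ ♙ ·│2
1│♖ ♘ ♗ ♕ ♔ ♗ ♘ ·│1
  ─────────────────
  a b c d e f g h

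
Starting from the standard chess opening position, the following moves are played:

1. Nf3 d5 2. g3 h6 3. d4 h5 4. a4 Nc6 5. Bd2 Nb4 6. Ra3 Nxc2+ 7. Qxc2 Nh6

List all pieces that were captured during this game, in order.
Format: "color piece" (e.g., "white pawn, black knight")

Tracking captures:
  Nxc2+: captured white pawn
  Qxc2: captured black knight

white pawn, black knight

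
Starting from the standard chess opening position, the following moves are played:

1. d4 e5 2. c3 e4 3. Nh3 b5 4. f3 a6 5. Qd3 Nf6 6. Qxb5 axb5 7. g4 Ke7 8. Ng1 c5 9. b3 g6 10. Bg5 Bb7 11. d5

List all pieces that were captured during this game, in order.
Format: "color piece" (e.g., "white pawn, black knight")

Tracking captures:
  Qxb5: captured black pawn
  axb5: captured white queen

black pawn, white queen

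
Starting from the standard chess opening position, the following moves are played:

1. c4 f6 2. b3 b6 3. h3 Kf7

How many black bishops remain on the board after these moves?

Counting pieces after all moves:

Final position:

  a b c d e f g h
  ─────────────────
8│♜ ♞ ♝ ♛ · ♝ ♞ ♜│8
7│♟ · ♟ ♟ ♟ ♚ ♟ ♟│7
6│· ♟ · · · ♟ · ·│6
5│· · · · · · · ·│5
4│· · ♙ · · · · ·│4
3│· ♙ · · · · · ♙│3
2│♙ · · ♙ ♙ ♙ ♙ ·│2
1│♖ ♘ ♗ ♕ ♔ ♗ ♘ ♖│1
  ─────────────────
  a b c d e f g h


2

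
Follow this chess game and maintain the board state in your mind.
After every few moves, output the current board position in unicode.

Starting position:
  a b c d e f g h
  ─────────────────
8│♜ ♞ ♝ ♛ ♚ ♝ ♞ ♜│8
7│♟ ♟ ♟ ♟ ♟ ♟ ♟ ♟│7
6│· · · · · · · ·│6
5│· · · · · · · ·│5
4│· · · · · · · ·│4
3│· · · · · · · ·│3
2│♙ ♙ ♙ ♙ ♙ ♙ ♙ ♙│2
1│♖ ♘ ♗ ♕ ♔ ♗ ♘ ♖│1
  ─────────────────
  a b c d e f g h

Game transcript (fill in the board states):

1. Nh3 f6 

  a b c d e f g h
  ─────────────────
8│♜ ♞ ♝ ♛ ♚ ♝ ♞ ♜│8
7│♟ ♟ ♟ ♟ ♟ · ♟ ♟│7
6│· · · · · ♟ · ·│6
5│· · · · · · · ·│5
4│· · · · · · · ·│4
3│· · · · · · · ♘│3
2│♙ ♙ ♙ ♙ ♙ ♙ ♙ ♙│2
1│♖ ♘ ♗ ♕ ♔ ♗ · ♖│1
  ─────────────────
  a b c d e f g h

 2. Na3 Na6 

  a b c d e f g h
  ─────────────────
8│♜ · ♝ ♛ ♚ ♝ ♞ ♜│8
7│♟ ♟ ♟ ♟ ♟ · ♟ ♟│7
6│♞ · · · · ♟ · ·│6
5│· · · · · · · ·│5
4│· · · · · · · ·│4
3│♘ · · · · · · ♘│3
2│♙ ♙ ♙ ♙ ♙ ♙ ♙ ♙│2
1│♖ · ♗ ♕ ♔ ♗ · ♖│1
  ─────────────────
  a b c d e f g h

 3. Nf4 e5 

  a b c d e f g h
  ─────────────────
8│♜ · ♝ ♛ ♚ ♝ ♞ ♜│8
7│♟ ♟ ♟ ♟ · · ♟ ♟│7
6│♞ · · · · ♟ · ·│6
5│· · · · ♟ · · ·│5
4│· · · · · ♘ · ·│4
3│♘ · · · · · · ·│3
2│♙ ♙ ♙ ♙ ♙ ♙ ♙ ♙│2
1│♖ · ♗ ♕ ♔ ♗ · ♖│1
  ─────────────────
  a b c d e f g h

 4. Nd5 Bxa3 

  a b c d e f g h
  ─────────────────
8│♜ · ♝ ♛ ♚ · ♞ ♜│8
7│♟ ♟ ♟ ♟ · · ♟ ♟│7
6│♞ · · · · ♟ · ·│6
5│· · · ♘ ♟ · · ·│5
4│· · · · · · · ·│4
3│♝ · · · · · · ·│3
2│♙ ♙ ♙ ♙ ♙ ♙ ♙ ♙│2
1│♖ · ♗ ♕ ♔ ♗ · ♖│1
  ─────────────────
  a b c d e f g h

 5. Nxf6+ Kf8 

  a b c d e f g h
  ─────────────────
8│♜ · ♝ ♛ · ♚ ♞ ♜│8
7│♟ ♟ ♟ ♟ · · ♟ ♟│7
6│♞ · · · · ♘ · ·│6
5│· · · · ♟ · · ·│5
4│· · · · · · · ·│4
3│♝ · · · · · · ·│3
2│♙ ♙ ♙ ♙ ♙ ♙ ♙ ♙│2
1│♖ · ♗ ♕ ♔ ♗ · ♖│1
  ─────────────────
  a b c d e f g h



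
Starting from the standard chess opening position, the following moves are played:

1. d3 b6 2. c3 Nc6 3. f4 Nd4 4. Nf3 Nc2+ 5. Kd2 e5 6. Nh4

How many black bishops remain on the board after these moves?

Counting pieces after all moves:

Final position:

  a b c d e f g h
  ─────────────────
8│♜ · ♝ ♛ ♚ ♝ ♞ ♜│8
7│♟ · ♟ ♟ · ♟ ♟ ♟│7
6│· ♟ · · · · · ·│6
5│· · · · ♟ · · ·│5
4│· · · · · ♙ · ♘│4
3│· · ♙ ♙ · · · ·│3
2│♙ ♙ ♞ ♔ ♙ · ♙ ♙│2
1│♖ ♘ ♗ ♕ · ♗ · ♖│1
  ─────────────────
  a b c d e f g h


2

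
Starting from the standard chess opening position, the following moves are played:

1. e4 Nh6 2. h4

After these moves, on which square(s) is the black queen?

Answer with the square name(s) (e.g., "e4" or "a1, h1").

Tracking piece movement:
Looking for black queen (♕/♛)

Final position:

  a b c d e f g h
  ─────────────────
8│♜ ♞ ♝ ♛ ♚ ♝ · ♜│8
7│♟ ♟ ♟ ♟ ♟ ♟ ♟ ♟│7
6│· · · · · · · ♞│6
5│· · · · · · · ·│5
4│· · · · ♙ · · ♙│4
3│· · · · · · · ·│3
2│♙ ♙ ♙ ♙ · ♙ ♙ ·│2
1│♖ ♘ ♗ ♕ ♔ ♗ ♘ ♖│1
  ─────────────────
  a b c d e f g h


d8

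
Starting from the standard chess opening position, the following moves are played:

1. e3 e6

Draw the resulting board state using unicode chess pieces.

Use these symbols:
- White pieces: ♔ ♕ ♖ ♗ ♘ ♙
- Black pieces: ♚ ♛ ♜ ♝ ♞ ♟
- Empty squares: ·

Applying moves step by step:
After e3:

♜ ♞ ♝ ♛ ♚ ♝ ♞ ♜
♟ ♟ ♟ ♟ ♟ ♟ ♟ ♟
· · · · · · · ·
· · · · · · · ·
· · · · · · · ·
· · · · ♙ · · ·
♙ ♙ ♙ ♙ · ♙ ♙ ♙
♖ ♘ ♗ ♕ ♔ ♗ ♘ ♖


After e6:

♜ ♞ ♝ ♛ ♚ ♝ ♞ ♜
♟ ♟ ♟ ♟ · ♟ ♟ ♟
· · · · ♟ · · ·
· · · · · · · ·
· · · · · · · ·
· · · · ♙ · · ·
♙ ♙ ♙ ♙ · ♙ ♙ ♙
♖ ♘ ♗ ♕ ♔ ♗ ♘ ♖



  a b c d e f g h
  ─────────────────
8│♜ ♞ ♝ ♛ ♚ ♝ ♞ ♜│8
7│♟ ♟ ♟ ♟ · ♟ ♟ ♟│7
6│· · · · ♟ · · ·│6
5│· · · · · · · ·│5
4│· · · · · · · ·│4
3│· · · · ♙ · · ·│3
2│♙ ♙ ♙ ♙ · ♙ ♙ ♙│2
1│♖ ♘ ♗ ♕ ♔ ♗ ♘ ♖│1
  ─────────────────
  a b c d e f g h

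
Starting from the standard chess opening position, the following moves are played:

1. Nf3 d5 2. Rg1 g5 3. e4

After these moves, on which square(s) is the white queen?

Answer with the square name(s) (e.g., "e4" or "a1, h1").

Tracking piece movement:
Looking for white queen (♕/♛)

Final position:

  a b c d e f g h
  ─────────────────
8│♜ ♞ ♝ ♛ ♚ ♝ ♞ ♜│8
7│♟ ♟ ♟ · ♟ ♟ · ♟│7
6│· · · · · · · ·│6
5│· · · ♟ · · ♟ ·│5
4│· · · · ♙ · · ·│4
3│· · · · · ♘ · ·│3
2│♙ ♙ ♙ ♙ · ♙ ♙ ♙│2
1│♖ ♘ ♗ ♕ ♔ ♗ ♖ ·│1
  ─────────────────
  a b c d e f g h


d1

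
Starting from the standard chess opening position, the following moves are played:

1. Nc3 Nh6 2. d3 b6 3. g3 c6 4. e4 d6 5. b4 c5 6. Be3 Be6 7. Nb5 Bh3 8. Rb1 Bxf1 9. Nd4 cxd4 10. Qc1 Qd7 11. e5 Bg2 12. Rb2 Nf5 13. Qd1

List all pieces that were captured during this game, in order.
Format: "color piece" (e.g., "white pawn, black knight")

Tracking captures:
  Bxf1: captured white bishop
  cxd4: captured white knight

white bishop, white knight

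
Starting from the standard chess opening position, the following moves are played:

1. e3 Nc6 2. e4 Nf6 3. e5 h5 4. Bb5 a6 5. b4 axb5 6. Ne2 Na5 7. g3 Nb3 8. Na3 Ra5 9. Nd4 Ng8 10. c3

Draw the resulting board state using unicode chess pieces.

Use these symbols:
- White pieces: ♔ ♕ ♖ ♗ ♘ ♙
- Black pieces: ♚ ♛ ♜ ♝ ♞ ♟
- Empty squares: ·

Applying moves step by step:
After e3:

♜ ♞ ♝ ♛ ♚ ♝ ♞ ♜
♟ ♟ ♟ ♟ ♟ ♟ ♟ ♟
· · · · · · · ·
· · · · · · · ·
· · · · · · · ·
· · · · ♙ · · ·
♙ ♙ ♙ ♙ · ♙ ♙ ♙
♖ ♘ ♗ ♕ ♔ ♗ ♘ ♖


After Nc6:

♜ · ♝ ♛ ♚ ♝ ♞ ♜
♟ ♟ ♟ ♟ ♟ ♟ ♟ ♟
· · ♞ · · · · ·
· · · · · · · ·
· · · · · · · ·
· · · · ♙ · · ·
♙ ♙ ♙ ♙ · ♙ ♙ ♙
♖ ♘ ♗ ♕ ♔ ♗ ♘ ♖


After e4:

♜ · ♝ ♛ ♚ ♝ ♞ ♜
♟ ♟ ♟ ♟ ♟ ♟ ♟ ♟
· · ♞ · · · · ·
· · · · · · · ·
· · · · ♙ · · ·
· · · · · · · ·
♙ ♙ ♙ ♙ · ♙ ♙ ♙
♖ ♘ ♗ ♕ ♔ ♗ ♘ ♖


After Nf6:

♜ · ♝ ♛ ♚ ♝ · ♜
♟ ♟ ♟ ♟ ♟ ♟ ♟ ♟
· · ♞ · · ♞ · ·
· · · · · · · ·
· · · · ♙ · · ·
· · · · · · · ·
♙ ♙ ♙ ♙ · ♙ ♙ ♙
♖ ♘ ♗ ♕ ♔ ♗ ♘ ♖


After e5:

♜ · ♝ ♛ ♚ ♝ · ♜
♟ ♟ ♟ ♟ ♟ ♟ ♟ ♟
· · ♞ · · ♞ · ·
· · · · ♙ · · ·
· · · · · · · ·
· · · · · · · ·
♙ ♙ ♙ ♙ · ♙ ♙ ♙
♖ ♘ ♗ ♕ ♔ ♗ ♘ ♖


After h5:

♜ · ♝ ♛ ♚ ♝ · ♜
♟ ♟ ♟ ♟ ♟ ♟ ♟ ·
· · ♞ · · ♞ · ·
· · · · ♙ · · ♟
· · · · · · · ·
· · · · · · · ·
♙ ♙ ♙ ♙ · ♙ ♙ ♙
♖ ♘ ♗ ♕ ♔ ♗ ♘ ♖


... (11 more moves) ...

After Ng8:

· · ♝ ♛ ♚ ♝ ♞ ♜
· ♟ ♟ ♟ ♟ ♟ ♟ ·
· · · · · · · ·
♜ ♟ · · ♙ · · ♟
· ♙ · ♘ · · · ·
♘ ♞ · · · · ♙ ·
♙ · ♙ ♙ · ♙ · ♙
♖ · ♗ ♕ ♔ · · ♖


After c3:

· · ♝ ♛ ♚ ♝ ♞ ♜
· ♟ ♟ ♟ ♟ ♟ ♟ ·
· · · · · · · ·
♜ ♟ · · ♙ · · ♟
· ♙ · ♘ · · · ·
♘ ♞ ♙ · · · ♙ ·
♙ · · ♙ · ♙ · ♙
♖ · ♗ ♕ ♔ · · ♖



  a b c d e f g h
  ─────────────────
8│· · ♝ ♛ ♚ ♝ ♞ ♜│8
7│· ♟ ♟ ♟ ♟ ♟ ♟ ·│7
6│· · · · · · · ·│6
5│♜ ♟ · · ♙ · · ♟│5
4│· ♙ · ♘ · · · ·│4
3│♘ ♞ ♙ · · · ♙ ·│3
2│♙ · · ♙ · ♙ · ♙│2
1│♖ · ♗ ♕ ♔ · · ♖│1
  ─────────────────
  a b c d e f g h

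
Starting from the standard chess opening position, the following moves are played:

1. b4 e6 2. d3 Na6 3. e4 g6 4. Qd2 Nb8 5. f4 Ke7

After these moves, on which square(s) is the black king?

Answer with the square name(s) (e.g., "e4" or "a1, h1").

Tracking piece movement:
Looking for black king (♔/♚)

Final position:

  a b c d e f g h
  ─────────────────
8│♜ ♞ ♝ ♛ · ♝ ♞ ♜│8
7│♟ ♟ ♟ ♟ ♚ ♟ · ♟│7
6│· · · · ♟ · ♟ ·│6
5│· · · · · · · ·│5
4│· ♙ · · ♙ ♙ · ·│4
3│· · · ♙ · · · ·│3
2│♙ · ♙ ♕ · · ♙ ♙│2
1│♖ ♘ ♗ · ♔ ♗ ♘ ♖│1
  ─────────────────
  a b c d e f g h


e7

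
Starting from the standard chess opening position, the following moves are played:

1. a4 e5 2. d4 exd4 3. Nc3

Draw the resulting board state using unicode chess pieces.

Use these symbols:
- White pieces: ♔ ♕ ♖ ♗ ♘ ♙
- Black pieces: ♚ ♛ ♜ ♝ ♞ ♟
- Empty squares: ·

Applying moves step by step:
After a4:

♜ ♞ ♝ ♛ ♚ ♝ ♞ ♜
♟ ♟ ♟ ♟ ♟ ♟ ♟ ♟
· · · · · · · ·
· · · · · · · ·
♙ · · · · · · ·
· · · · · · · ·
· ♙ ♙ ♙ ♙ ♙ ♙ ♙
♖ ♘ ♗ ♕ ♔ ♗ ♘ ♖


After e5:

♜ ♞ ♝ ♛ ♚ ♝ ♞ ♜
♟ ♟ ♟ ♟ · ♟ ♟ ♟
· · · · · · · ·
· · · · ♟ · · ·
♙ · · · · · · ·
· · · · · · · ·
· ♙ ♙ ♙ ♙ ♙ ♙ ♙
♖ ♘ ♗ ♕ ♔ ♗ ♘ ♖


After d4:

♜ ♞ ♝ ♛ ♚ ♝ ♞ ♜
♟ ♟ ♟ ♟ · ♟ ♟ ♟
· · · · · · · ·
· · · · ♟ · · ·
♙ · · ♙ · · · ·
· · · · · · · ·
· ♙ ♙ · ♙ ♙ ♙ ♙
♖ ♘ ♗ ♕ ♔ ♗ ♘ ♖


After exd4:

♜ ♞ ♝ ♛ ♚ ♝ ♞ ♜
♟ ♟ ♟ ♟ · ♟ ♟ ♟
· · · · · · · ·
· · · · · · · ·
♙ · · ♟ · · · ·
· · · · · · · ·
· ♙ ♙ · ♙ ♙ ♙ ♙
♖ ♘ ♗ ♕ ♔ ♗ ♘ ♖


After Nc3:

♜ ♞ ♝ ♛ ♚ ♝ ♞ ♜
♟ ♟ ♟ ♟ · ♟ ♟ ♟
· · · · · · · ·
· · · · · · · ·
♙ · · ♟ · · · ·
· · ♘ · · · · ·
· ♙ ♙ · ♙ ♙ ♙ ♙
♖ · ♗ ♕ ♔ ♗ ♘ ♖



  a b c d e f g h
  ─────────────────
8│♜ ♞ ♝ ♛ ♚ ♝ ♞ ♜│8
7│♟ ♟ ♟ ♟ · ♟ ♟ ♟│7
6│· · · · · · · ·│6
5│· · · · · · · ·│5
4│♙ · · ♟ · · · ·│4
3│· · ♘ · · · · ·│3
2│· ♙ ♙ · ♙ ♙ ♙ ♙│2
1│♖ · ♗ ♕ ♔ ♗ ♘ ♖│1
  ─────────────────
  a b c d e f g h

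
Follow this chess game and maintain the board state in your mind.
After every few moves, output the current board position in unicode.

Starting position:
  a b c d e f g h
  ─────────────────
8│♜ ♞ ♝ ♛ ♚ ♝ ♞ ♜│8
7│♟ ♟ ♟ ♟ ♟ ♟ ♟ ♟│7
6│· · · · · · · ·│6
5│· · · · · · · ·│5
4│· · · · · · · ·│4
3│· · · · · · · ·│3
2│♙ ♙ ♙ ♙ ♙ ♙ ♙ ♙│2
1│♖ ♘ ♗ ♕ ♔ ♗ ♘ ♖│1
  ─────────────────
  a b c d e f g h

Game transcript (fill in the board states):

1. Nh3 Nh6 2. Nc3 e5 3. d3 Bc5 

  a b c d e f g h
  ─────────────────
8│♜ ♞ ♝ ♛ ♚ · · ♜│8
7│♟ ♟ ♟ ♟ · ♟ ♟ ♟│7
6│· · · · · · · ♞│6
5│· · ♝ · ♟ · · ·│5
4│· · · · · · · ·│4
3│· · ♘ ♙ · · · ♘│3
2│♙ ♙ ♙ · ♙ ♙ ♙ ♙│2
1│♖ · ♗ ♕ ♔ ♗ · ♖│1
  ─────────────────
  a b c d e f g h

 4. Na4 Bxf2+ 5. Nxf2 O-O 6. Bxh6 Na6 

  a b c d e f g h
  ─────────────────
8│♜ · ♝ ♛ · ♜ ♚ ·│8
7│♟ ♟ ♟ ♟ · ♟ ♟ ♟│7
6│♞ · · · · · · ♗│6
5│· · · · ♟ · · ·│5
4│♘ · · · · · · ·│4
3│· · · ♙ · · · ·│3
2│♙ ♙ ♙ · ♙ ♘ ♙ ♙│2
1│♖ · · ♕ ♔ ♗ · ♖│1
  ─────────────────
  a b c d e f g h

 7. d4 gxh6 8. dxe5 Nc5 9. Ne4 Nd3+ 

  a b c d e f g h
  ─────────────────
8│♜ · ♝ ♛ · ♜ ♚ ·│8
7│♟ ♟ ♟ ♟ · ♟ · ♟│7
6│· · · · · · · ♟│6
5│· · · · ♙ · · ·│5
4│♘ · · · ♘ · · ·│4
3│· · · ♞ · · · ·│3
2│♙ ♙ ♙ · ♙ · ♙ ♙│2
1│♖ · · ♕ ♔ ♗ · ♖│1
  ─────────────────
  a b c d e f g h

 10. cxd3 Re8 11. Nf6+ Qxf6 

  a b c d e f g h
  ─────────────────
8│♜ · ♝ · ♜ · ♚ ·│8
7│♟ ♟ ♟ ♟ · ♟ · ♟│7
6│· · · · · ♛ · ♟│6
5│· · · · ♙ · · ·│5
4│♘ · · · · · · ·│4
3│· · · ♙ · · · ·│3
2│♙ ♙ · · ♙ · ♙ ♙│2
1│♖ · · ♕ ♔ ♗ · ♖│1
  ─────────────────
  a b c d e f g h


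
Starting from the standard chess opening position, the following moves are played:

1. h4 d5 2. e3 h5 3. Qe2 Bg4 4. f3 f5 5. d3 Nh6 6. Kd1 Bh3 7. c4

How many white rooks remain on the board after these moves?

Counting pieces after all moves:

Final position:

  a b c d e f g h
  ─────────────────
8│♜ ♞ · ♛ ♚ ♝ · ♜│8
7│♟ ♟ ♟ · ♟ · ♟ ·│7
6│· · · · · · · ♞│6
5│· · · ♟ · ♟ · ♟│5
4│· · ♙ · · · · ♙│4
3│· · · ♙ ♙ ♙ · ♝│3
2│♙ ♙ · · ♕ · ♙ ·│2
1│♖ ♘ ♗ ♔ · ♗ ♘ ♖│1
  ─────────────────
  a b c d e f g h


2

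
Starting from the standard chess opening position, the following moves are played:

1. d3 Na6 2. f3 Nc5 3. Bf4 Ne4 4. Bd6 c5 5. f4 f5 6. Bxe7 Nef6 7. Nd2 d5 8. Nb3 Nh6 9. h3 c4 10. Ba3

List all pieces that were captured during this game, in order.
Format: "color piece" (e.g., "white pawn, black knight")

Tracking captures:
  Bxe7: captured black pawn

black pawn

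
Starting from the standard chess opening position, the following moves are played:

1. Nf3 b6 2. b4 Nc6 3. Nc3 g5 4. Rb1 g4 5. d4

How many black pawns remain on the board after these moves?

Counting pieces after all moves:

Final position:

  a b c d e f g h
  ─────────────────
8│♜ · ♝ ♛ ♚ ♝ ♞ ♜│8
7│♟ · ♟ ♟ ♟ ♟ · ♟│7
6│· ♟ ♞ · · · · ·│6
5│· · · · · · · ·│5
4│· ♙ · ♙ · · ♟ ·│4
3│· · ♘ · · ♘ · ·│3
2│♙ · ♙ · ♙ ♙ ♙ ♙│2
1│· ♖ ♗ ♕ ♔ ♗ · ♖│1
  ─────────────────
  a b c d e f g h


8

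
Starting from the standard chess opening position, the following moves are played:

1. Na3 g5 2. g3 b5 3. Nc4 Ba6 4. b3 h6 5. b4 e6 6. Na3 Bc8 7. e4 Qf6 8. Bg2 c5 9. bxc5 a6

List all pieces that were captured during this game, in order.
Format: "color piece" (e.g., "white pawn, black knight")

Tracking captures:
  bxc5: captured black pawn

black pawn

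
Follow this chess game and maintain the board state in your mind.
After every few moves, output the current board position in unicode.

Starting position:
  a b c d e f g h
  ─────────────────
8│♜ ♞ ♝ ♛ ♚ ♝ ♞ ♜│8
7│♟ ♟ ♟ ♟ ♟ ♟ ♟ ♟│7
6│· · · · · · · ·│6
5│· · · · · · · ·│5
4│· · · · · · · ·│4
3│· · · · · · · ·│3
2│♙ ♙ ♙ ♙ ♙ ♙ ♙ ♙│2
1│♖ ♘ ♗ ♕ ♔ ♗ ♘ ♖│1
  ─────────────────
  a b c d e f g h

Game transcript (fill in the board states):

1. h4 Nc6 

  a b c d e f g h
  ─────────────────
8│♜ · ♝ ♛ ♚ ♝ ♞ ♜│8
7│♟ ♟ ♟ ♟ ♟ ♟ ♟ ♟│7
6│· · ♞ · · · · ·│6
5│· · · · · · · ·│5
4│· · · · · · · ♙│4
3│· · · · · · · ·│3
2│♙ ♙ ♙ ♙ ♙ ♙ ♙ ·│2
1│♖ ♘ ♗ ♕ ♔ ♗ ♘ ♖│1
  ─────────────────
  a b c d e f g h

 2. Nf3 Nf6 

  a b c d e f g h
  ─────────────────
8│♜ · ♝ ♛ ♚ ♝ · ♜│8
7│♟ ♟ ♟ ♟ ♟ ♟ ♟ ♟│7
6│· · ♞ · · ♞ · ·│6
5│· · · · · · · ·│5
4│· · · · · · · ♙│4
3│· · · · · ♘ · ·│3
2│♙ ♙ ♙ ♙ ♙ ♙ ♙ ·│2
1│♖ ♘ ♗ ♕ ♔ ♗ · ♖│1
  ─────────────────
  a b c d e f g h

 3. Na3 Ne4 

  a b c d e f g h
  ─────────────────
8│♜ · ♝ ♛ ♚ ♝ · ♜│8
7│♟ ♟ ♟ ♟ ♟ ♟ ♟ ♟│7
6│· · ♞ · · · · ·│6
5│· · · · · · · ·│5
4│· · · · ♞ · · ♙│4
3│♘ · · · · ♘ · ·│3
2│♙ ♙ ♙ ♙ ♙ ♙ ♙ ·│2
1│♖ · ♗ ♕ ♔ ♗ · ♖│1
  ─────────────────
  a b c d e f g h

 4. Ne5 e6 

  a b c d e f g h
  ─────────────────
8│♜ · ♝ ♛ ♚ ♝ · ♜│8
7│♟ ♟ ♟ ♟ · ♟ ♟ ♟│7
6│· · ♞ · ♟ · · ·│6
5│· · · · ♘ · · ·│5
4│· · · · ♞ · · ♙│4
3│♘ · · · · · · ·│3
2│♙ ♙ ♙ ♙ ♙ ♙ ♙ ·│2
1│♖ · ♗ ♕ ♔ ♗ · ♖│1
  ─────────────────
  a b c d e f g h



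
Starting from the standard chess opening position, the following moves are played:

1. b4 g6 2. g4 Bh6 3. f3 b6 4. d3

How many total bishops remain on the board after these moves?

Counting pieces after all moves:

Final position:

  a b c d e f g h
  ─────────────────
8│♜ ♞ ♝ ♛ ♚ · ♞ ♜│8
7│♟ · ♟ ♟ ♟ ♟ · ♟│7
6│· ♟ · · · · ♟ ♝│6
5│· · · · · · · ·│5
4│· ♙ · · · · ♙ ·│4
3│· · · ♙ · ♙ · ·│3
2│♙ · ♙ · ♙ · · ♙│2
1│♖ ♘ ♗ ♕ ♔ ♗ ♘ ♖│1
  ─────────────────
  a b c d e f g h


4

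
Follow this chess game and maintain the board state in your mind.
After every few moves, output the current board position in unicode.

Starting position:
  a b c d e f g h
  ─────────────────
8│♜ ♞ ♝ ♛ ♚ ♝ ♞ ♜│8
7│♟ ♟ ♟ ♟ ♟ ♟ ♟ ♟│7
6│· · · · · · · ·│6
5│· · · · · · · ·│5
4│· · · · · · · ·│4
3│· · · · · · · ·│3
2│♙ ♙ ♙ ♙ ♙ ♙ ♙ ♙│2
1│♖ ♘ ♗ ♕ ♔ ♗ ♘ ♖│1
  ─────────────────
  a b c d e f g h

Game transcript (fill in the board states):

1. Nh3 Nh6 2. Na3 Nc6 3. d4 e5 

  a b c d e f g h
  ─────────────────
8│♜ · ♝ ♛ ♚ ♝ · ♜│8
7│♟ ♟ ♟ ♟ · ♟ ♟ ♟│7
6│· · ♞ · · · · ♞│6
5│· · · · ♟ · · ·│5
4│· · · ♙ · · · ·│4
3│♘ · · · · · · ♘│3
2│♙ ♙ ♙ · ♙ ♙ ♙ ♙│2
1│♖ · ♗ ♕ ♔ ♗ · ♖│1
  ─────────────────
  a b c d e f g h

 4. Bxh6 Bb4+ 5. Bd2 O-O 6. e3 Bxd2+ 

  a b c d e f g h
  ─────────────────
8│♜ · ♝ ♛ · ♜ ♚ ·│8
7│♟ ♟ ♟ ♟ · ♟ ♟ ♟│7
6│· · ♞ · · · · ·│6
5│· · · · ♟ · · ·│5
4│· · · ♙ · · · ·│4
3│♘ · · · ♙ · · ♘│3
2│♙ ♙ ♙ ♝ · ♙ ♙ ♙│2
1│♖ · · ♕ ♔ ♗ · ♖│1
  ─────────────────
  a b c d e f g h

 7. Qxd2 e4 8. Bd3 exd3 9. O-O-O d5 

  a b c d e f g h
  ─────────────────
8│♜ · ♝ ♛ · ♜ ♚ ·│8
7│♟ ♟ ♟ · · ♟ ♟ ♟│7
6│· · ♞ · · · · ·│6
5│· · · ♟ · · · ·│5
4│· · · ♙ · · · ·│4
3│♘ · · ♟ ♙ · · ♘│3
2│♙ ♙ ♙ ♕ · ♙ ♙ ♙│2
1│· · ♔ ♖ · · · ♖│1
  ─────────────────
  a b c d e f g h

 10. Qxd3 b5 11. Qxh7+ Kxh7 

  a b c d e f g h
  ─────────────────
8│♜ · ♝ ♛ · ♜ · ·│8
7│♟ · ♟ · · ♟ ♟ ♚│7
6│· · ♞ · · · · ·│6
5│· ♟ · ♟ · · · ·│5
4│· · · ♙ · · · ·│4
3│♘ · · · ♙ · · ♘│3
2│♙ ♙ ♙ · · ♙ ♙ ♙│2
1│· · ♔ ♖ · · · ♖│1
  ─────────────────
  a b c d e f g h


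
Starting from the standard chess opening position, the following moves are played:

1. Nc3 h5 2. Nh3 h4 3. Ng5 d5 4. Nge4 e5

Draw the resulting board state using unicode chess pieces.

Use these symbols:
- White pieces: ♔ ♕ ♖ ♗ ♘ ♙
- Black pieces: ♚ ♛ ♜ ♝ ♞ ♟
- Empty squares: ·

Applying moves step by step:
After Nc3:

♜ ♞ ♝ ♛ ♚ ♝ ♞ ♜
♟ ♟ ♟ ♟ ♟ ♟ ♟ ♟
· · · · · · · ·
· · · · · · · ·
· · · · · · · ·
· · ♘ · · · · ·
♙ ♙ ♙ ♙ ♙ ♙ ♙ ♙
♖ · ♗ ♕ ♔ ♗ ♘ ♖


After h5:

♜ ♞ ♝ ♛ ♚ ♝ ♞ ♜
♟ ♟ ♟ ♟ ♟ ♟ ♟ ·
· · · · · · · ·
· · · · · · · ♟
· · · · · · · ·
· · ♘ · · · · ·
♙ ♙ ♙ ♙ ♙ ♙ ♙ ♙
♖ · ♗ ♕ ♔ ♗ ♘ ♖


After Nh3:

♜ ♞ ♝ ♛ ♚ ♝ ♞ ♜
♟ ♟ ♟ ♟ ♟ ♟ ♟ ·
· · · · · · · ·
· · · · · · · ♟
· · · · · · · ·
· · ♘ · · · · ♘
♙ ♙ ♙ ♙ ♙ ♙ ♙ ♙
♖ · ♗ ♕ ♔ ♗ · ♖


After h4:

♜ ♞ ♝ ♛ ♚ ♝ ♞ ♜
♟ ♟ ♟ ♟ ♟ ♟ ♟ ·
· · · · · · · ·
· · · · · · · ·
· · · · · · · ♟
· · ♘ · · · · ♘
♙ ♙ ♙ ♙ ♙ ♙ ♙ ♙
♖ · ♗ ♕ ♔ ♗ · ♖


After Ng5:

♜ ♞ ♝ ♛ ♚ ♝ ♞ ♜
♟ ♟ ♟ ♟ ♟ ♟ ♟ ·
· · · · · · · ·
· · · · · · ♘ ·
· · · · · · · ♟
· · ♘ · · · · ·
♙ ♙ ♙ ♙ ♙ ♙ ♙ ♙
♖ · ♗ ♕ ♔ ♗ · ♖


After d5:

♜ ♞ ♝ ♛ ♚ ♝ ♞ ♜
♟ ♟ ♟ · ♟ ♟ ♟ ·
· · · · · · · ·
· · · ♟ · · ♘ ·
· · · · · · · ♟
· · ♘ · · · · ·
♙ ♙ ♙ ♙ ♙ ♙ ♙ ♙
♖ · ♗ ♕ ♔ ♗ · ♖


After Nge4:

♜ ♞ ♝ ♛ ♚ ♝ ♞ ♜
♟ ♟ ♟ · ♟ ♟ ♟ ·
· · · · · · · ·
· · · ♟ · · · ·
· · · · ♘ · · ♟
· · ♘ · · · · ·
♙ ♙ ♙ ♙ ♙ ♙ ♙ ♙
♖ · ♗ ♕ ♔ ♗ · ♖


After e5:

♜ ♞ ♝ ♛ ♚ ♝ ♞ ♜
♟ ♟ ♟ · · ♟ ♟ ·
· · · · · · · ·
· · · ♟ ♟ · · ·
· · · · ♘ · · ♟
· · ♘ · · · · ·
♙ ♙ ♙ ♙ ♙ ♙ ♙ ♙
♖ · ♗ ♕ ♔ ♗ · ♖



  a b c d e f g h
  ─────────────────
8│♜ ♞ ♝ ♛ ♚ ♝ ♞ ♜│8
7│♟ ♟ ♟ · · ♟ ♟ ·│7
6│· · · · · · · ·│6
5│· · · ♟ ♟ · · ·│5
4│· · · · ♘ · · ♟│4
3│· · ♘ · · · · ·│3
2│♙ ♙ ♙ ♙ ♙ ♙ ♙ ♙│2
1│♖ · ♗ ♕ ♔ ♗ · ♖│1
  ─────────────────
  a b c d e f g h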